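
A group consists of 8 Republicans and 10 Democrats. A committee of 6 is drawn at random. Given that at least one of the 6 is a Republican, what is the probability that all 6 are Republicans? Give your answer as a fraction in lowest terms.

Work in counts. Selections with at least one Republican: C(18,6) − C(10,6) = 18564 − 210 = 18354.
Of those, selections where all 6 are Republicans: C(8,6) = 28.
Conditional probability = 28/18354 = 2/1311.

2/1311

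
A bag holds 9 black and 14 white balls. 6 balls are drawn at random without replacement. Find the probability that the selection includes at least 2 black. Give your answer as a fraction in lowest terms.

Total selections: C(23,6) = 100947.
Count the complement (fewer than 2 black): C(9,0)·C(14,6) + C(9,1)·C(14,5) = 3003 + 18018 = 21021.
Probability = 1 − 21021/100947 = 79926/100947 = 346/437.

346/437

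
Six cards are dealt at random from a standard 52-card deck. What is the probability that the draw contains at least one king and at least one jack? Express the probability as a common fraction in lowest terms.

There are C(52,6) = 20358520 possible draws.
By inclusion-exclusion on the complements, draws missing all kings or all jacks: C(48,6) + C(48,6) − C(44,6) = 12271512 + 12271512 − 7059052 = 17483972.
So draws with at least one of each: 20358520 − 17483972 = 2874548, probability 2874548/20358520 = 718637/5089630.

718637/5089630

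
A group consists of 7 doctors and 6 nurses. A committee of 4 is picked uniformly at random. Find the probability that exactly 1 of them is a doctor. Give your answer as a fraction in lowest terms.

28/143

There are C(13,4) = 715 ways to choose 4 from 13.
Selections with exactly 1 doctor: choose 1 of the 7 doctors and 3 of the 6 nurses, C(7,1)·C(6,3) = 7·20 = 140.
Probability = 140/715 = 28/143.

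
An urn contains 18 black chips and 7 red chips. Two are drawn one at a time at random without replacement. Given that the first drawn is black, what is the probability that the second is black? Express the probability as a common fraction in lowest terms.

After removing one black, 24 remain: 17 black and 7 red.
So the probability the next is black is 17/24.

17/24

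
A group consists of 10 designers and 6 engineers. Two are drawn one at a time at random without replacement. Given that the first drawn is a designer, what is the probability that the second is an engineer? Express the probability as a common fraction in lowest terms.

After removing one designer, 15 remain: 9 designers and 6 engineers.
So the probability the next is an engineer is 6/15 = 2/5.

2/5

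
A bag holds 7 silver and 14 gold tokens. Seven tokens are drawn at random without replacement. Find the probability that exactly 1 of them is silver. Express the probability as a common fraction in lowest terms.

7007/38760

There are C(21,7) = 116280 ways to choose 7 from 21.
Selections with exactly 1 silver: choose 1 of the 7 silver and 6 of the 14 gold, C(7,1)·C(14,6) = 7·3003 = 21021.
Probability = 21021/116280 = 7007/38760.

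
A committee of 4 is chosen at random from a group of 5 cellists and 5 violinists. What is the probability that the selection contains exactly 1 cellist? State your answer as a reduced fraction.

There are C(10,4) = 210 ways to choose 4 from 10.
Selections with exactly 1 cellist: choose 1 of the 5 cellists and 3 of the 5 violinists, C(5,1)·C(5,3) = 5·10 = 50.
Probability = 50/210 = 5/21.

5/21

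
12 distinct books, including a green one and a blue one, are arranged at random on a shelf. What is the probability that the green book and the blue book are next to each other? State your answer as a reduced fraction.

1/6

There are 12! = 479001600 arrangements.
Treat the green book and the blue book as a block: 11! arrangements of the blocks × 2 orders within the block = 2·39916800 = 79833600.
Probability = 79833600/479001600 = 1/6.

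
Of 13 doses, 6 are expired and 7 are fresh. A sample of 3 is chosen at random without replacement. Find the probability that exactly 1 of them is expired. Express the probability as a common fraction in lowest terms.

63/143

There are C(13,3) = 286 ways to choose 3 from 13.
Selections with exactly 1 expired: choose 1 of the 6 expired and 2 of the 7 fresh, C(6,1)·C(7,2) = 6·21 = 126.
Probability = 126/286 = 63/143.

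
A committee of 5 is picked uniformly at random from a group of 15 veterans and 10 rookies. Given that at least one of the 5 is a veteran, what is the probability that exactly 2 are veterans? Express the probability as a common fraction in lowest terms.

Work in counts. Selections with at least one veteran: C(25,5) − C(10,5) = 53130 − 252 = 52878.
Of those, selections where exactly 2 are veterans: C(15,2)·C(10,3) = 105·120 = 12600.
Conditional probability = 12600/52878 = 300/1259.

300/1259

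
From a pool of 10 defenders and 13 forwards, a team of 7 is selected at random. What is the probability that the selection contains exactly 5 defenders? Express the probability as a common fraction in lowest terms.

Total number of selections: C(23,7) = 245157.
Selections with exactly 5 defenders: choose 5 of the 10 defenders and 2 of the 13 forwards, C(10,5)·C(13,2) = 252·78 = 19656.
Probability = 19656/245157 = 6552/81719.

6552/81719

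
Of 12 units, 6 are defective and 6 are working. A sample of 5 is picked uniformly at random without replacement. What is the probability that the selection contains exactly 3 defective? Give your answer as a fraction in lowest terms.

25/66

There are C(12,5) = 792 ways to choose 5 from 12.
Selections with exactly 3 defective: choose 3 of the 6 defective and 2 of the 6 working, C(6,3)·C(6,2) = 20·15 = 300.
Probability = 300/792 = 25/66.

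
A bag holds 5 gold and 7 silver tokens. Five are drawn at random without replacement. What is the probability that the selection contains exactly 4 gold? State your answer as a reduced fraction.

35/792

There are C(12,5) = 792 ways to choose 5 from 12.
Selections with exactly 4 gold: choose 4 of the 5 gold and 1 of the 7 silver, C(5,4)·C(7,1) = 5·7 = 35.
Probability = 35/792.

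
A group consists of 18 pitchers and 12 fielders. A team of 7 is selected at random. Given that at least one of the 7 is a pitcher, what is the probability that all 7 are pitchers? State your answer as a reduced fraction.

Work in counts. Selections with at least one pitcher: C(30,7) − C(12,7) = 2035800 − 792 = 2035008.
Of those, selections where all 7 are pitchers: C(18,7) = 31824.
Conditional probability = 31824/2035008 = 221/14132.

221/14132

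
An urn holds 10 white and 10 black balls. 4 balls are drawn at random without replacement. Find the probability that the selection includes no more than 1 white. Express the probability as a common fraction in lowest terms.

Total selections: C(20,4) = 4845.
Favorable selections (no more than 1 white): C(10,0)·C(10,4) + C(10,1)·C(10,3) = 210 + 1200 = 1410.
Probability = 1410/4845 = 94/323.

94/323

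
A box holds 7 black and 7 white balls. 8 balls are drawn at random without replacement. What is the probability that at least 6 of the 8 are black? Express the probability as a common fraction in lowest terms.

2/39

There are C(14,8) = 3003 ways to choose the 8.
Favorable selections (at least 6 black): C(7,6)·C(7,2) + C(7,7)·C(7,1) = 147 + 7 = 154.
Probability = 154/3003 = 2/39.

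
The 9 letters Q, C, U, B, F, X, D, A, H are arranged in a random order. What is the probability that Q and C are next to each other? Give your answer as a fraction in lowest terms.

There are 9! = 362880 arrangements.
Treat Q and C as a block: 8! arrangements of the blocks × 2 orders within the block = 2·40320 = 80640.
Probability = 80640/362880 = 2/9.

2/9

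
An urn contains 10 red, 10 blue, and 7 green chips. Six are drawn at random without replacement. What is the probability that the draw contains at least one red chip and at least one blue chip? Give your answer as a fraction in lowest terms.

There are C(27,6) = 296010 possible draws.
By inclusion-exclusion on the complements, draws missing all red or all blue: C(17,6) + C(17,6) − C(7,6) = 12376 + 12376 − 7 = 24745.
So draws with at least one of each: 296010 − 24745 = 271265, probability 271265/296010 = 54253/59202.

54253/59202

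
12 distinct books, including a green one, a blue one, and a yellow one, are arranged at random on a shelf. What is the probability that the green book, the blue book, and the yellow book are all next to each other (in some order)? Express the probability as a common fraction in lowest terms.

There are 12! = 479001600 arrangements.
Treat the three as one block: 10! placements × 3! orders within the block = 3628800·6 = 21772800.
Probability = 21772800/479001600 = 1/22.

1/22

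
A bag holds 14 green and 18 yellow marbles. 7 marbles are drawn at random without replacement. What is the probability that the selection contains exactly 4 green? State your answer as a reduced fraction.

There are C(32,7) = 3365856 ways to choose 7 from 32.
Selections with exactly 4 green: choose 4 of the 14 green and 3 of the 18 yellow, C(14,4)·C(18,3) = 1001·816 = 816816.
Probability = 816816/3365856 = 1309/5394.

1309/5394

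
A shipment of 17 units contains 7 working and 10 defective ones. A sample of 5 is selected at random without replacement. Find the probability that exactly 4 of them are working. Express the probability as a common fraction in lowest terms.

25/442

Total number of selections: C(17,5) = 6188.
Selections with exactly 4 working: choose 4 of the 7 working and 1 of the 10 defective, C(7,4)·C(10,1) = 35·10 = 350.
Probability = 350/6188 = 25/442.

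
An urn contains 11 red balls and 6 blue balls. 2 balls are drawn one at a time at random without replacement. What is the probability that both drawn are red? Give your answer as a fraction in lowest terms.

55/136

Multiply the conditional probabilities at each draw: 11/17 · 10/16 = 110/272 = 55/136.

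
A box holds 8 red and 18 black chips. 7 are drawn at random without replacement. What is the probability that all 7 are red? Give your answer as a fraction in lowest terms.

There are C(26,7) = 657800 possible selections.
Selections with all red: C(8,7) = 8.
Probability = 8/657800 = 1/82225.

1/82225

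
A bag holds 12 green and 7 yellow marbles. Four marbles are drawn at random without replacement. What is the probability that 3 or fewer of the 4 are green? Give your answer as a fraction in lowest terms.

1127/1292

There are C(19,4) = 3876 ways to choose the 4.
The complement is exactly 4 green: C(12,4)·C(7,0) = 495.
Probability = 1 − 495/3876 = 3381/3876 = 1127/1292.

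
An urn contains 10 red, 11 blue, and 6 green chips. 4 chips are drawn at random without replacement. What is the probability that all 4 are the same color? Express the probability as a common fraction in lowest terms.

37/1170

There are C(27,4) = 17550 ways to draw 4 chips.
All same color: C(10,4) + C(11,4) + C(6,4) = 210 + 330 + 15 = 555.
Probability = 555/17550 = 37/1170.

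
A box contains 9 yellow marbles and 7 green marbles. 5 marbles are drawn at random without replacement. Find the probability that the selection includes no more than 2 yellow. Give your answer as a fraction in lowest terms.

19/52

Total selections: C(16,5) = 4368.
Favorable selections (no more than 2 yellow): C(9,0)·C(7,5) + C(9,1)·C(7,4) + C(9,2)·C(7,3) = 21 + 315 + 1260 = 1596.
Probability = 1596/4368 = 19/52.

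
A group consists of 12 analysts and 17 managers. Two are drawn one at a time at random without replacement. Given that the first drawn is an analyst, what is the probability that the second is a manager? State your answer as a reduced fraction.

17/28

After removing one analyst, 28 remain: 11 analysts and 17 managers.
So the probability the next is a manager is 17/28.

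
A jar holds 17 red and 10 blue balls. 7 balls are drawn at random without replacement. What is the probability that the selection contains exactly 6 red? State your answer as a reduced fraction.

952/6831

Total number of selections: C(27,7) = 888030.
Selections with exactly 6 red: choose 6 of the 17 red and 1 of the 10 blue, C(17,6)·C(10,1) = 12376·10 = 123760.
Probability = 123760/888030 = 952/6831.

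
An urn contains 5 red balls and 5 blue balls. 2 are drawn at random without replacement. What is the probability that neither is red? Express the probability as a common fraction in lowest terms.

There are C(10,2) = 45 possible selections.
Selections with no red (all blue): C(5,2) = 10.
Probability = 10/45 = 2/9.

2/9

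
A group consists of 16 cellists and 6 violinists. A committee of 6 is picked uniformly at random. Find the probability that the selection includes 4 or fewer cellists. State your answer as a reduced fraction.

There are C(22,6) = 74613 ways to choose the 6.
Count the complement (more than 4 cellists): C(16,5)·C(6,1) + C(16,6)·C(6,0) = 26208 + 8008 = 34216.
Probability = 1 − 34216/74613 = 40397/74613 = 5771/10659.

5771/10659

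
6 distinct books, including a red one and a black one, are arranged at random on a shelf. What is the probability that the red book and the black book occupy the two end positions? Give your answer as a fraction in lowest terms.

1/15

There are 6! = 720 arrangements.
Place the red book and the black book at the ends in 2 ways, arrange the remaining 4 in 4! = 24 ways: 2·24 = 48.
Probability = 48/720 = 1/15.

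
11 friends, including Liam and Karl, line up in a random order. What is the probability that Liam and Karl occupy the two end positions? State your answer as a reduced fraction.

1/55

There are 11! = 39916800 arrangements.
Place Liam and Karl at the ends in 2 ways, arrange the remaining 9 in 9! = 362880 ways: 2·362880 = 725760.
Probability = 725760/39916800 = 1/55.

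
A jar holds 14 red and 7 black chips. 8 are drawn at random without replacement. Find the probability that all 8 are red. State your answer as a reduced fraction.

There are C(21,8) = 203490 possible selections.
Selections with all red: C(14,8) = 3003.
Probability = 3003/203490 = 143/9690.

143/9690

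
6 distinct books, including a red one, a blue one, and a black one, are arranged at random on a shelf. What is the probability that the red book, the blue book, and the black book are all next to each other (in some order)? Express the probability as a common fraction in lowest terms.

1/5

There are 6! = 720 arrangements.
Treat the three as one block: 4! placements × 3! orders within the block = 24·6 = 144.
Probability = 144/720 = 1/5.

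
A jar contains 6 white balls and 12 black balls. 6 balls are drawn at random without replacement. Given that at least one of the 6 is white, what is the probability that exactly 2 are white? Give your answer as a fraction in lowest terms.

165/392

Work in counts. Selections with at least one white: C(18,6) − C(12,6) = 18564 − 924 = 17640.
Of those, selections where exactly 2 are white: C(6,2)·C(12,4) = 15·495 = 7425.
Conditional probability = 7425/17640 = 165/392.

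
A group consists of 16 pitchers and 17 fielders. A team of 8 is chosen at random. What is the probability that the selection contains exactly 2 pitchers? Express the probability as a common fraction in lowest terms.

9520/89001

Total number of selections: C(33,8) = 13884156.
Selections with exactly 2 pitchers: choose 2 of the 16 pitchers and 6 of the 17 fielders, C(16,2)·C(17,6) = 120·12376 = 1485120.
Probability = 1485120/13884156 = 9520/89001.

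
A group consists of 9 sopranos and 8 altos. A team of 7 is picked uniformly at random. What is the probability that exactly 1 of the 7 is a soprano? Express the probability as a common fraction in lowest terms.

63/4862

There are C(17,7) = 19448 ways to choose 7 from 17.
Selections with exactly 1 soprano: choose 1 of the 9 sopranos and 6 of the 8 altos, C(9,1)·C(8,6) = 9·28 = 252.
Probability = 252/19448 = 63/4862.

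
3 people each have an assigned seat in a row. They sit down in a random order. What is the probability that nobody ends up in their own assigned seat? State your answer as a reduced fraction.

There are 3! = 6 seatings.
By inclusion-exclusion, seatings with no fixed points: C(3,0)·3! − C(3,1)·2! + C(3,2)·1! − C(3,3)·0! = 2.
Probability = 2/6 = 1/3.

1/3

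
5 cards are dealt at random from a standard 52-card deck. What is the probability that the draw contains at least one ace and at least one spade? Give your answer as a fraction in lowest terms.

There are C(52,5) = 2598960 possible draws.
By inclusion-exclusion on the complements, draws missing all aces or all spades: C(48,5) + C(39,5) − C(36,5) = 1712304 + 575757 − 376992 = 1911069.
So draws with at least one of each: 2598960 − 1911069 = 687891, probability 687891/2598960 = 229297/866320.

229297/866320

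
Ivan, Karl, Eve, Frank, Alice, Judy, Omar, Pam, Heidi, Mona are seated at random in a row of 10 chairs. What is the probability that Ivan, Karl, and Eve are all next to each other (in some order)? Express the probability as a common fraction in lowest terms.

There are 10! = 3628800 arrangements.
Treat the three as one block: 8! placements × 3! orders within the block = 40320·6 = 241920.
Probability = 241920/3628800 = 1/15.

1/15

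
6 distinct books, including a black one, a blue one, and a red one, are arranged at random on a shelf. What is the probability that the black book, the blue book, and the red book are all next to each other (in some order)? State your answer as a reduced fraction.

1/5

There are 6! = 720 arrangements.
Treat the three as one block: 4! placements × 3! orders within the block = 24·6 = 144.
Probability = 144/720 = 1/5.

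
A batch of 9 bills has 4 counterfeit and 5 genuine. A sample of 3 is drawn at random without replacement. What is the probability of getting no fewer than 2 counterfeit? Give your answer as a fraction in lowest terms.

17/42

Total selections: C(9,3) = 84.
Favorable selections (no fewer than 2 counterfeit): C(4,2)·C(5,1) + C(4,3)·C(5,0) = 30 + 4 = 34.
Probability = 34/84 = 17/42.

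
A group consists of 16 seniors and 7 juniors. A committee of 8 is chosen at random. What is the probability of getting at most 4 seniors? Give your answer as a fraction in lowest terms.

38158/245157

Total selections: C(23,8) = 490314.
Favorable selections (at most 4 seniors): C(16,1)·C(7,7) + C(16,2)·C(7,6) + C(16,3)·C(7,5) + C(16,4)·C(7,4) = 16 + 840 + 11760 + 63700 = 76316.
Probability = 76316/490314 = 38158/245157.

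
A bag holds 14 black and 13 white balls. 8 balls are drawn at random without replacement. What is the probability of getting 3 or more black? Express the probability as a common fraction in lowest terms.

528/575

There are C(27,8) = 2220075 ways to choose the 8.
Count the complement (fewer than 3 black): C(14,0)·C(13,8) + C(14,1)·C(13,7) + C(14,2)·C(13,6) = 1287 + 24024 + 156156 = 181467.
Probability = 1 − 181467/2220075 = 2038608/2220075 = 528/575.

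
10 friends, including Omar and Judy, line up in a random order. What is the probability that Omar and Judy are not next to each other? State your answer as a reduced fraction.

There are 10! = 3628800 arrangements.
Arrangements with Omar and Judy adjacent: 2·9! = 725760.
So not adjacent: 3628800 − 725760 = 2903040, probability 2903040/3628800 = 4/5.

4/5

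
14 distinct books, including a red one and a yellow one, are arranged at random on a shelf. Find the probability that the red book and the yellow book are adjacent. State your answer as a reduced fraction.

There are 14! = 87178291200 arrangements.
Treat the red book and the yellow book as a block: 13! arrangements of the blocks × 2 orders within the block = 2·6227020800 = 12454041600.
Probability = 12454041600/87178291200 = 1/7.

1/7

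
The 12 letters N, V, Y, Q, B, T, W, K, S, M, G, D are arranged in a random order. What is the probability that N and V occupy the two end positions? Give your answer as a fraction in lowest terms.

There are 12! = 479001600 arrangements.
Place N and V at the ends in 2 ways, arrange the remaining 10 in 10! = 3628800 ways: 2·3628800 = 7257600.
Probability = 7257600/479001600 = 1/66.

1/66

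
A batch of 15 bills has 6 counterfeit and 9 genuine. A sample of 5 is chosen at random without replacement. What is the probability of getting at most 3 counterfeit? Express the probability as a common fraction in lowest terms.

Total selections: C(15,5) = 3003.
Count the complement (more than 3 counterfeit): C(6,4)·C(9,1) + C(6,5)·C(9,0) = 135 + 6 = 141.
Probability = 1 − 141/3003 = 2862/3003 = 954/1001.

954/1001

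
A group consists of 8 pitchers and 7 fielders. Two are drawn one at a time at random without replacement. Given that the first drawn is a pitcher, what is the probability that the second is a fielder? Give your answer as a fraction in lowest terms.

1/2

After removing one pitcher, 14 remain: 7 pitchers and 7 fielders.
So the probability the next is a fielder is 7/14 = 1/2.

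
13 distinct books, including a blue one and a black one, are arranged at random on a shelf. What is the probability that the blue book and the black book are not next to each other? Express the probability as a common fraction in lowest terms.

There are 13! = 6227020800 arrangements.
Arrangements with the blue book and the black book adjacent: 2·12! = 958003200.
So not adjacent: 6227020800 − 958003200 = 5269017600, probability 5269017600/6227020800 = 11/13.

11/13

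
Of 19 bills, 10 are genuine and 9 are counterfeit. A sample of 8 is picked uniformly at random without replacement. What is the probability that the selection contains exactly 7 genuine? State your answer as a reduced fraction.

There are C(19,8) = 75582 ways to choose 8 from 19.
Selections with exactly 7 genuine: choose 7 of the 10 genuine and 1 of the 9 counterfeit, C(10,7)·C(9,1) = 120·9 = 1080.
Probability = 1080/75582 = 60/4199.

60/4199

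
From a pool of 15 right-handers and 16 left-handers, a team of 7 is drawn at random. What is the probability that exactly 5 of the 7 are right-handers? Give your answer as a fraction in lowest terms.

The sample space is all 7-subsets of the 31: C(31,7) = 2629575.
Selections with exactly 5 right-handers: choose 5 of the 15 right-handers and 2 of the 16 left-handers, C(15,5)·C(16,2) = 3003·120 = 360360.
Probability = 360360/2629575 = 616/4495.

616/4495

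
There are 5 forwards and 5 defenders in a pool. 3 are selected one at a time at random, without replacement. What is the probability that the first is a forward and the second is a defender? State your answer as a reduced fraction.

5/18

Multiply the conditional probabilities at each draw: 5/10 · 5/9 = 25/90 = 5/18.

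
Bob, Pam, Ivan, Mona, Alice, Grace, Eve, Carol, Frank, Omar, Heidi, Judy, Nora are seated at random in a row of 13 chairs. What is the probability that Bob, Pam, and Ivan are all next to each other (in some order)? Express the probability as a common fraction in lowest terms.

There are 13! = 6227020800 arrangements.
Treat the three as one block: 11! placements × 3! orders within the block = 39916800·6 = 239500800.
Probability = 239500800/6227020800 = 1/26.

1/26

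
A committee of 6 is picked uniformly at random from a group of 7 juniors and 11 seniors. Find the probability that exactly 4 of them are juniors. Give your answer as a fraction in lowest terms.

275/2652

There are C(18,6) = 18564 ways to choose 6 from 18.
Selections with exactly 4 juniors: choose 4 of the 7 juniors and 2 of the 11 seniors, C(7,4)·C(11,2) = 35·55 = 1925.
Probability = 1925/18564 = 275/2652.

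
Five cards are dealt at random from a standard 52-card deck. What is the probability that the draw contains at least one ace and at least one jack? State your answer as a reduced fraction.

There are C(52,5) = 2598960 possible draws.
By inclusion-exclusion on the complements, draws missing all aces or all jacks: C(48,5) + C(48,5) − C(44,5) = 1712304 + 1712304 − 1086008 = 2338600.
So draws with at least one of each: 2598960 − 2338600 = 260360, probability 260360/2598960 = 6509/64974.

6509/64974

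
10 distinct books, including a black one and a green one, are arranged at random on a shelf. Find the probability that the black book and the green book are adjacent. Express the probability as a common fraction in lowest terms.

1/5

There are 10! = 3628800 arrangements.
Treat the black book and the green book as a block: 9! arrangements of the blocks × 2 orders within the block = 2·362880 = 725760.
Probability = 725760/3628800 = 1/5.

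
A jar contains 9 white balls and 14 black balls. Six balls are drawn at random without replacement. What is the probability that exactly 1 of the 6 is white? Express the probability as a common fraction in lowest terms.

The sample space is all 6-subsets of the 23: C(23,6) = 100947.
Selections with exactly 1 white: choose 1 of the 9 white and 5 of the 14 black, C(9,1)·C(14,5) = 9·2002 = 18018.
Probability = 18018/100947 = 78/437.

78/437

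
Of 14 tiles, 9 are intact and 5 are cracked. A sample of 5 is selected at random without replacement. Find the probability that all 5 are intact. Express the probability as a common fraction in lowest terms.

9/143

There are C(14,5) = 2002 possible selections.
Selections with all intact: C(9,5) = 126.
Probability = 126/2002 = 9/143.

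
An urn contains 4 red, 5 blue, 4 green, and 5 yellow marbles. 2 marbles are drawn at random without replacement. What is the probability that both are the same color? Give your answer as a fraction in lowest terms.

There are C(18,2) = 153 ways to draw 2 marbles.
All same color: C(4,2) + C(5,2) + C(4,2) + C(5,2) = 6 + 10 + 6 + 10 = 32.
Probability = 32/153.

32/153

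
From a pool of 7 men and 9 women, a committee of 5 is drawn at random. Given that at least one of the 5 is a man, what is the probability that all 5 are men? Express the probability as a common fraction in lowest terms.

Work in counts. Selections with at least one man: C(16,5) − C(9,5) = 4368 − 126 = 4242.
Of those, selections where all 5 are men: C(7,5) = 21.
Conditional probability = 21/4242 = 1/202.

1/202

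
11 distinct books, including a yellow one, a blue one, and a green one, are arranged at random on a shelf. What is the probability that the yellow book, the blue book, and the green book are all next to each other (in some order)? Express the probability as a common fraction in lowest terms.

There are 11! = 39916800 arrangements.
Treat the three as one block: 9! placements × 3! orders within the block = 362880·6 = 2177280.
Probability = 2177280/39916800 = 3/55.

3/55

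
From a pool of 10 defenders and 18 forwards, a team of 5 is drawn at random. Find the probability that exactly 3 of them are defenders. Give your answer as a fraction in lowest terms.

17/91

The sample space is all 5-subsets of the 28: C(28,5) = 98280.
Selections with exactly 3 defenders: choose 3 of the 10 defenders and 2 of the 18 forwards, C(10,3)·C(18,2) = 120·153 = 18360.
Probability = 18360/98280 = 17/91.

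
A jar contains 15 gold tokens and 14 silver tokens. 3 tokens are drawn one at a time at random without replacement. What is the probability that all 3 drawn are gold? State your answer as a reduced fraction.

Multiply the conditional probabilities at each draw: 15/29 · 14/28 · 13/27 = 2730/21924 = 65/522.

65/522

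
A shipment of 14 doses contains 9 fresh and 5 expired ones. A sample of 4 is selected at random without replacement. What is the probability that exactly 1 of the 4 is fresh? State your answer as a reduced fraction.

90/1001

The sample space is all 4-subsets of the 14: C(14,4) = 1001.
Selections with exactly 1 fresh: choose 1 of the 9 fresh and 3 of the 5 expired, C(9,1)·C(5,3) = 9·10 = 90.
Probability = 90/1001.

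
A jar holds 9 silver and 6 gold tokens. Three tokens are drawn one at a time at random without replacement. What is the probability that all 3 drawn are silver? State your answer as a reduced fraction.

Multiply the conditional probabilities at each draw: 9/15 · 8/14 · 7/13 = 504/2730 = 12/65.

12/65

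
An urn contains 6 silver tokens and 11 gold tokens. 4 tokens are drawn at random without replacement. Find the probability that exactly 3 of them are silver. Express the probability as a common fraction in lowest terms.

11/119

The sample space is all 4-subsets of the 17: C(17,4) = 2380.
Selections with exactly 3 silver: choose 3 of the 6 silver and 1 of the 11 gold, C(6,3)·C(11,1) = 20·11 = 220.
Probability = 220/2380 = 11/119.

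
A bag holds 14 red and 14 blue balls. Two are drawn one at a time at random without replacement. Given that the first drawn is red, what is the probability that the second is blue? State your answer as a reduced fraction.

14/27

After removing one red, 27 remain: 13 red and 14 blue.
So the probability the next is blue is 14/27.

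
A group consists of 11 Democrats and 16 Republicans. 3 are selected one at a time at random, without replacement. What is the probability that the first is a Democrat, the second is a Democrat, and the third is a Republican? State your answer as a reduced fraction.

Multiply the conditional probabilities at each draw: 11/27 · 10/26 · 16/25 = 1760/17550 = 176/1755.

176/1755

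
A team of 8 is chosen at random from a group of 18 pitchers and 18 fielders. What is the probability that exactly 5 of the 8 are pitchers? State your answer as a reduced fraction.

11424/49445

The sample space is all 8-subsets of the 36: C(36,8) = 30260340.
Selections with exactly 5 pitchers: choose 5 of the 18 pitchers and 3 of the 18 fielders, C(18,5)·C(18,3) = 8568·816 = 6991488.
Probability = 6991488/30260340 = 11424/49445.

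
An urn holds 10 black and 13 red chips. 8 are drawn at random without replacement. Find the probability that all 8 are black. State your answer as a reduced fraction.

There are C(23,8) = 490314 possible selections.
Selections with all black: C(10,8) = 45.
Probability = 45/490314 = 15/163438.

15/163438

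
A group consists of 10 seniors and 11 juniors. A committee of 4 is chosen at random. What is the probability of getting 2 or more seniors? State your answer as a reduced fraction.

Total selections: C(21,4) = 5985.
Count the complement (fewer than 2 seniors): C(10,0)·C(11,4) + C(10,1)·C(11,3) = 330 + 1650 = 1980.
Probability = 1 − 1980/5985 = 4005/5985 = 89/133.

89/133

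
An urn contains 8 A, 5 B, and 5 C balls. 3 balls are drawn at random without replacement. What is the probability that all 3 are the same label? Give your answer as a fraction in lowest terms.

There are C(18,3) = 816 ways to draw 3 balls.
All same label: C(8,3) + C(5,3) + C(5,3) = 56 + 10 + 10 = 76.
Probability = 76/816 = 19/204.

19/204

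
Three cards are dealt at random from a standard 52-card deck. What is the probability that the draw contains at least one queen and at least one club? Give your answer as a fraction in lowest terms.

There are C(52,3) = 22100 possible draws.
By inclusion-exclusion on the complements, draws missing all queens or all clubs: C(48,3) + C(39,3) − C(36,3) = 17296 + 9139 − 7140 = 19295.
So draws with at least one of each: 22100 − 19295 = 2805, probability 2805/22100 = 33/260.

33/260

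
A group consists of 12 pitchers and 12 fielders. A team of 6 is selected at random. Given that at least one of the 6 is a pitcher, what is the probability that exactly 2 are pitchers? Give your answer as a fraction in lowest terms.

1485/6076

Work in counts. Selections with at least one pitcher: C(24,6) − C(12,6) = 134596 − 924 = 133672.
Of those, selections where exactly 2 are pitchers: C(12,2)·C(12,4) = 66·495 = 32670.
Conditional probability = 32670/133672 = 1485/6076.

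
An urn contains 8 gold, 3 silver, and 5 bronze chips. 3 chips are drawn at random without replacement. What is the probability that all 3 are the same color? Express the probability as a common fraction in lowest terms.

67/560

There are C(16,3) = 560 ways to draw 3 chips.
All same color: C(8,3) + C(3,3) + C(5,3) = 56 + 1 + 10 = 67.
Probability = 67/560.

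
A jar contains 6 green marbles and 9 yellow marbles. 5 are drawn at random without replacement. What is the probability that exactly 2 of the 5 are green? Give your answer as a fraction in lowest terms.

Total number of selections: C(15,5) = 3003.
Selections with exactly 2 green: choose 2 of the 6 green and 3 of the 9 yellow, C(6,2)·C(9,3) = 15·84 = 1260.
Probability = 1260/3003 = 60/143.

60/143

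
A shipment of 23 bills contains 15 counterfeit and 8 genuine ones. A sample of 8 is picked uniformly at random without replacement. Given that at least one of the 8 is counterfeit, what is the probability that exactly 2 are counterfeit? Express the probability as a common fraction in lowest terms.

2940/490313

Work in counts. Selections with at least one counterfeit: C(23,8) − C(8,8) = 490314 − 1 = 490313.
Of those, selections where exactly 2 are counterfeit: C(15,2)·C(8,6) = 105·28 = 2940.
Conditional probability = 2940/490313.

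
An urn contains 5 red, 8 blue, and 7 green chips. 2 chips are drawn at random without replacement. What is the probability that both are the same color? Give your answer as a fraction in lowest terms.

59/190

There are C(20,2) = 190 ways to draw 2 chips.
All same color: C(5,2) + C(8,2) + C(7,2) = 10 + 28 + 21 = 59.
Probability = 59/190.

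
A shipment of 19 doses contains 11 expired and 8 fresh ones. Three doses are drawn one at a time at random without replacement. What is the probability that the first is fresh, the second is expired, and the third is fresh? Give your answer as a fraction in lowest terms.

Multiply the conditional probabilities at each draw: 8/19 · 11/18 · 7/17 = 616/5814 = 308/2907.

308/2907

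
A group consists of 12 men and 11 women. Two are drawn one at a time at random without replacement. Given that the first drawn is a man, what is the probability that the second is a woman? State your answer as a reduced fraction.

1/2

After removing one man, 22 remain: 11 men and 11 women.
So the probability the next is a woman is 11/22 = 1/2.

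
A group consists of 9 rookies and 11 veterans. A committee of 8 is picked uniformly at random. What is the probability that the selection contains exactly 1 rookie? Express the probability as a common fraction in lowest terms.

Total number of selections: C(20,8) = 125970.
Selections with exactly 1 rookie: choose 1 of the 9 rookies and 7 of the 11 veterans, C(9,1)·C(11,7) = 9·330 = 2970.
Probability = 2970/125970 = 99/4199.

99/4199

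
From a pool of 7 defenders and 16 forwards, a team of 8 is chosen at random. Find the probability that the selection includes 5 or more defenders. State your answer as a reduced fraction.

There are C(23,8) = 490314 ways to choose the 8.
Favorable selections (5 or more defenders): C(7,5)·C(16,3) + C(7,6)·C(16,2) + C(7,7)·C(16,1) = 11760 + 840 + 16 = 12616.
Probability = 12616/490314 = 332/12903.

332/12903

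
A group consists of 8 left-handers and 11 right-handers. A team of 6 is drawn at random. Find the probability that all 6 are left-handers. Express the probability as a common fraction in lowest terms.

There are C(19,6) = 27132 possible selections.
Selections with all left-handers: C(8,6) = 28.
Probability = 28/27132 = 1/969.

1/969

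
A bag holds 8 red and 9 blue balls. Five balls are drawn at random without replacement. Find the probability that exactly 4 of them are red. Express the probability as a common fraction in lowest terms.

45/442

Total number of selections: C(17,5) = 6188.
Selections with exactly 4 red: choose 4 of the 8 red and 1 of the 9 blue, C(8,4)·C(9,1) = 70·9 = 630.
Probability = 630/6188 = 45/442.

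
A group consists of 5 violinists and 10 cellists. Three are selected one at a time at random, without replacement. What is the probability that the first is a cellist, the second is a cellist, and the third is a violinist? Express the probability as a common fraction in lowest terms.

15/91

Multiply the conditional probabilities at each draw: 10/15 · 9/14 · 5/13 = 450/2730 = 15/91.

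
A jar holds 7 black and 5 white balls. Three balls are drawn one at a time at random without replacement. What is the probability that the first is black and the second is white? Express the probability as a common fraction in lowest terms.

Multiply the conditional probabilities at each draw: 7/12 · 5/11 = 35/132.

35/132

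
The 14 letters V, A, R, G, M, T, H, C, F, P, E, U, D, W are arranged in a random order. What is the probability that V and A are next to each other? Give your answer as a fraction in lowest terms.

1/7

There are 14! = 87178291200 arrangements.
Treat V and A as a block: 13! arrangements of the blocks × 2 orders within the block = 2·6227020800 = 12454041600.
Probability = 12454041600/87178291200 = 1/7.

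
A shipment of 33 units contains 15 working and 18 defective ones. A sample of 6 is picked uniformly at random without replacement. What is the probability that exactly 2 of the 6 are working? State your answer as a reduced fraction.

11475/39556

Total number of selections: C(33,6) = 1107568.
Selections with exactly 2 working: choose 2 of the 15 working and 4 of the 18 defective, C(15,2)·C(18,4) = 105·3060 = 321300.
Probability = 321300/1107568 = 11475/39556.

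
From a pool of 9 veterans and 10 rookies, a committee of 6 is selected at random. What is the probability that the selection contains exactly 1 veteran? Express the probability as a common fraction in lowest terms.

Total number of selections: C(19,6) = 27132.
Selections with exactly 1 veteran: choose 1 of the 9 veterans and 5 of the 10 rookies, C(9,1)·C(10,5) = 9·252 = 2268.
Probability = 2268/27132 = 27/323.

27/323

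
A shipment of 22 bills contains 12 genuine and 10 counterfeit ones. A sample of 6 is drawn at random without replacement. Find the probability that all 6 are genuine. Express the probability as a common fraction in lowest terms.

4/323

There are C(22,6) = 74613 possible selections.
Selections with all genuine: C(12,6) = 924.
Probability = 924/74613 = 4/323.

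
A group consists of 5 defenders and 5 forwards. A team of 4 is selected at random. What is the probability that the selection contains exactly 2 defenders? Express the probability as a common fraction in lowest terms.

Total number of selections: C(10,4) = 210.
Selections with exactly 2 defenders: choose 2 of the 5 defenders and 2 of the 5 forwards, C(5,2)·C(5,2) = 10·10 = 100.
Probability = 100/210 = 10/21.

10/21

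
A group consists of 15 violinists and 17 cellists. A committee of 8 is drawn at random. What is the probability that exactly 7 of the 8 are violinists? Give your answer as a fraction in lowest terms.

187/17980

The sample space is all 8-subsets of the 32: C(32,8) = 10518300.
Selections with exactly 7 violinists: choose 7 of the 15 violinists and 1 of the 17 cellists, C(15,7)·C(17,1) = 6435·17 = 109395.
Probability = 109395/10518300 = 187/17980.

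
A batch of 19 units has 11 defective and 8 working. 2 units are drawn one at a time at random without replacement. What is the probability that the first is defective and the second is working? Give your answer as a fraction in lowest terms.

44/171

Multiply the conditional probabilities at each draw: 11/19 · 8/18 = 88/342 = 44/171.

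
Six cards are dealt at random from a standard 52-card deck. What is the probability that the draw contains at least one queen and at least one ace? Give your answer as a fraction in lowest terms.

There are C(52,6) = 20358520 possible draws.
By inclusion-exclusion on the complements, draws missing all queens or all aces: C(48,6) + C(48,6) − C(44,6) = 12271512 + 12271512 − 7059052 = 17483972.
So draws with at least one of each: 20358520 − 17483972 = 2874548, probability 2874548/20358520 = 718637/5089630.

718637/5089630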